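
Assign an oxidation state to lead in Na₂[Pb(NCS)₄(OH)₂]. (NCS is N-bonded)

2 sodium outside the brackets (+1 each) → the complex ion is 2−.
Ligand charges: 4×NCS = -4; 2×OH = -2; sum -6.
Pb + (-6) = 2− ⇒ Pb is +4.

+4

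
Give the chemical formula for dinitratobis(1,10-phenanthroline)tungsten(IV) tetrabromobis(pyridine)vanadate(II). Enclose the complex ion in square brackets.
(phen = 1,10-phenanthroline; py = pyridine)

[W(NO3)2(phen)2][VBr4(py)2]

Cation [W…]: ligand charges -2, W(IV) ⇒ ion charge 2+.
Anion [V…]: ligand charges -4, V(II) ⇒ ion charge 2−.
One 2+ cation balances one 2− anion.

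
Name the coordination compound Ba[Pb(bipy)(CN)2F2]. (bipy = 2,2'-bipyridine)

barium (2,2'-bipyridine)dicyanodifluoroplumbate(II)

The 1 barium counter-ion carries a total charge of +2, so each complex ion is 2−.
Ligand charges: 2×cyano (-1 each), 2×fluoro (-1 each), 1×2,2'-bipyridine (neutral); total -4. So Pb + (-4) = 2−, giving Pb = +2.
Ligands are named alphabetically: bipyridine before cyano before fluoro.
The complex ion is anionic, so lead takes the -ate form plumbate(II).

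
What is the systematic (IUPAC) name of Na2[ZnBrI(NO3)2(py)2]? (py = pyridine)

The 2 sodium counter-ions carry a total charge of +2, so each complex ion is 2−.
Ligand charges: 2×nitrato (-1 each), 1×bromo (-1 each), 1×iodo (-1 each), 2×pyridine (neutral); total -4. So Zn + (-4) = 2−, giving Zn = +2.
Ligands are named alphabetically: bromo before iodo before nitrato before pyridine.
The complex ion is anionic, so zinc takes the -ate form zincate(II).

sodium bromoiododinitratobis(pyridine)zincate(II)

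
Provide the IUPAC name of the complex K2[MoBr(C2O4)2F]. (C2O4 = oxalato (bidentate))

potassium bromofluorodioxalatomolybdate(IV)

The 2 potassium counter-ions carry a total charge of +2, so each complex ion is 2−.
Ligand charges: 1×fluoro (-1 each), 1×bromo (-1 each), 2×oxalato (-2 each); total -6. So Mo + (-6) = 2−, giving Mo = +4.
Ligands are named alphabetically: bromo before fluoro before oxalato.
The complex ion is anionic, so molybdenum takes the -ate form molybdate(IV).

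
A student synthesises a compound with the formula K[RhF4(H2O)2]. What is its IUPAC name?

potassium diaquatetrafluororhodate(III)

The 1 potassium counter-ion carries a total charge of +1, so each complex ion is 1−.
Ligand charges: 4×fluoro (-1 each), 2×aqua (neutral); total -4. So Rh + (-4) = 1−, giving Rh = +3.
Ligands are named alphabetically: aqua before fluoro.
The complex ion is anionic, so rhodium takes the -ate form rhodate(III).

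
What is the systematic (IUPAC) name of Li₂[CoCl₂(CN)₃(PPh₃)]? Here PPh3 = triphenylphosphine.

The 2 lithium counter-ions carry a total charge of +2, so each complex ion is 2−.
Ligand charges: 2×chloro (-1 each), 3×cyano (-1 each), 1×triphenylphosphine (neutral); total -5. So Co + (-5) = 2−, giving Co = +3.
The complex ion is anionic, so cobalt takes the -ate form cobaltate(III).

lithium dichlorotricyano(triphenylphosphine)cobaltate(III)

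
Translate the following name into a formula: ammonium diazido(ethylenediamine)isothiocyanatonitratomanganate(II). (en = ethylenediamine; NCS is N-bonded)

Ligands: 1 ethylenediamine (en, neutral), 1 isothiocyanato (NCS, -1), 1 nitrato (NO3, -1), 2 azido (N3, -1). Ligand charge sum = -4.
With Mn in oxidation state +2, the complex ion is [Mn...]^2−.
Charge balance with ammonium (+1) requires 1 complex ion per 2 ammonium.

(NH4)2[Mn(en)(N3)2(NCS)(NO3)]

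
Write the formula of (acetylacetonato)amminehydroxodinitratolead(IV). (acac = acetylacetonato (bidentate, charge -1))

[Pb(acac)(NH3)(NO3)2(OH)]

Ligands: 1 hydroxo (OH, -1), 2 nitrato (NO3, -1), 1 acetylacetonato (acac, -1), 1 ammine (NH3, neutral). Ligand charge sum = -4.
With Pb in oxidation state +4, the complex ion is [Pb...].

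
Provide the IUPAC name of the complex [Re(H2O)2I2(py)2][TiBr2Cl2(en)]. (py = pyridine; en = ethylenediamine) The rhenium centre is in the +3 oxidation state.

Both ions are complex: the cation is named first with the plain metal name, the anion second with the -ate form; each ion's ligands are alphabetised independently.
Re is given as +3; the cation's ligand charges sum to -2, so the complex cation is 1+.
A 1:1 salt means the anion carries the equal and opposite charge, 1−.
Anion: ligand charges sum to -4; for the ion to be 1−, Ti = +3.

diaquadiiodobis(pyridine)rhenium(III) dibromodichloro(ethylenediamine)titanate(III)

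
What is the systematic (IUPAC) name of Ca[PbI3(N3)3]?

The 1 calcium counter-ion carries a total charge of +2, so each complex ion is 2−.
Ligand charges: 3×azido (-1 each), 3×iodo (-1 each); total -6. So Pb + (-6) = 2−, giving Pb = +4.
Ligands are named alphabetically: azido before iodo.
The complex ion is anionic, so lead takes the -ate form plumbate(IV).

calcium triazidotriiodoplumbate(IV)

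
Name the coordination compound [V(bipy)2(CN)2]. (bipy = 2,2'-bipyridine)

There is no counter-ion, so the complex is neutral overall.
Ligand charges: 2×cyano (-1 each), 2×2,2'-bipyridine (neutral); total -2. So V + (-2) = 0, giving V = +2.
Ligands are named alphabetically: bipyridine before cyano.

bis(2,2'-bipyridine)dicyanovanadium(II)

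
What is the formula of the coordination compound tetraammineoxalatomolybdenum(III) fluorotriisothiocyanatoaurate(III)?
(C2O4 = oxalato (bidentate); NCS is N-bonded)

[Mo(C2O4)(NH3)4][AuF(NCS)3]

Cation [Mo…]: ligand charges -2, Mo(III) ⇒ ion charge 1+.
Anion [Au…]: ligand charges -4, Au(III) ⇒ ion charge 1−.
One 1+ cation balances one 1− anion.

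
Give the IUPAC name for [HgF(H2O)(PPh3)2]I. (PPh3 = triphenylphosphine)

The 1 iodide counter-ion carries a total charge of -1, so each complex ion is 1+.
Ligand charges: 2×triphenylphosphine (neutral), 1×aqua (neutral), 1×fluoro (-1 each); total -1. So Hg + (-1) = 1+, giving Hg = +2.
Ligands are named alphabetically: aqua before fluoro before triphenylphosphine.

aquafluorobis(triphenylphosphine)mercury(II) iodide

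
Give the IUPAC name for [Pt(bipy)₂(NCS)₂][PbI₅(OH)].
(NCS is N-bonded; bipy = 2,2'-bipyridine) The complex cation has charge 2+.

bis(2,2'-bipyridine)diisothiocyanatoplatinum(IV) hydroxopentaiodoplumbate(IV)

The complex cation is given as 2+; its ligand charges sum to -2, so Pt = +4.
A 1:1 salt means the anion carries the equal and opposite charge, 2−.
Anion: ligand charges sum to -6; for the ion to be 2−, Pb = +4.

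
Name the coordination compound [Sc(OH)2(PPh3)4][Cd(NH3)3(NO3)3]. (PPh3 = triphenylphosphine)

Both ions are complex: the cation is named first with the plain metal name, the anion second with the -ate form; each ion's ligands are alphabetised independently.
Cadmium is always +2 in its complexes; the anion's ligand charges sum to -3, so the complex anion is 1−.
A 1:1 salt means the cation carries the equal and opposite charge, 1+.
Cation: ligand charges sum to -2; for the ion to be 1+, Sc = +3.

dihydroxotetrakis(triphenylphosphine)scandium(III) triamminetrinitratocadmate(II)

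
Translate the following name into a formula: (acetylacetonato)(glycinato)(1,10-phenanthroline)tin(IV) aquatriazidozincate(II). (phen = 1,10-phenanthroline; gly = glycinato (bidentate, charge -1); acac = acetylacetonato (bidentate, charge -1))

Cation [Sn…]: ligand charges -2, Sn(IV) ⇒ ion charge 2+.
Anion [Zn…]: ligand charges -3, Zn(II) ⇒ ion charge 1−.

[Sn(acac)(gly)(phen)][Zn(H2O)(N3)3]2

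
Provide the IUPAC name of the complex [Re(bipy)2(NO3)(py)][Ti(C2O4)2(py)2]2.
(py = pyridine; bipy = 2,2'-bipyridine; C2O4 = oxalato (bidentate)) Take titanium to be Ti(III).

Both ions are complex: the cation is named first with the plain metal name, the anion second with the -ate form; each ion's ligands are alphabetised independently.
Ti is given as +3; the anion's ligand charges sum to -4, so the complex anion is 1−.
With 2 anions per cation, the cation must be 2×1 = 2+.
Cation: ligand charges sum to -1; for the ion to be 2+, Re = +3.

bis(2,2'-bipyridine)nitrato(pyridine)rhenium(III) dioxalatobis(pyridine)titanate(III)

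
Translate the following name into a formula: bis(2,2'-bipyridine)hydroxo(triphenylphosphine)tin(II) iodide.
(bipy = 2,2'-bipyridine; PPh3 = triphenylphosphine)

[Sn(bipy)2(OH)(PPh3)]I

Ligands: 2 2,2'-bipyridine (bipy, neutral), 1 hydroxo (OH, -1), 1 triphenylphosphine (PPh3, neutral). Ligand charge sum = -1.
With Sn in oxidation state +2, the complex ion is [Sn...]^1+.
Charge balance with iodide (-1) requires 1 complex ion per 1 iodide.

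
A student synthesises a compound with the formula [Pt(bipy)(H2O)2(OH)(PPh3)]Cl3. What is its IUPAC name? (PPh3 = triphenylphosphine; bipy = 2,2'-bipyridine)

The 3 chloride counter-ions carry a total charge of -3, so each complex ion is 3+.
Ligand charges: 1×triphenylphosphine (neutral), 1×2,2'-bipyridine (neutral), 1×hydroxo (-1 each), 2×aqua (neutral); total -1. So Pt + (-1) = 3+, giving Pt = +4.
Ligands are named alphabetically: aqua before bipyridine before hydroxo before triphenylphosphine.

diaqua(2,2'-bipyridine)hydroxo(triphenylphosphine)platinum(IV) chloride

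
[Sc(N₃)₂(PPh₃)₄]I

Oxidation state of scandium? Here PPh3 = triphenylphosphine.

1 iodide outside the brackets (-1 each) → the complex ion is 1+.
Ligand charges: 4×PPh3 neutral; 2×N3 = -2; sum -2.
Sc + (-2) = 1+ ⇒ Sc is +3.

+3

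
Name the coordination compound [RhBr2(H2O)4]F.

The 1 fluoride counter-ion carries a total charge of -1, so each complex ion is 1+.
Ligand charges: 4×aqua (neutral), 2×bromo (-1 each); total -2. So Rh + (-2) = 1+, giving Rh = +3.
Ligands are named alphabetically: aqua before bromo.

tetraaquadibromorhodium(III) fluoride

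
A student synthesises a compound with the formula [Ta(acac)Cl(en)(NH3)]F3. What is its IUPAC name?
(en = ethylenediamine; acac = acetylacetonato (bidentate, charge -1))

(acetylacetonato)amminechloro(ethylenediamine)tantalum(V) fluoride

The 3 fluoride counter-ions carry a total charge of -3, so each complex ion is 3+.
Ligand charges: 1×ethylenediamine (neutral), 1×chloro (-1 each), 1×acetylacetonato (-1 each), 1×ammine (neutral); total -2. So Ta + (-2) = 3+, giving Ta = +5.
Ligands are named alphabetically: acetylacetonato before ammine before chloro before ethylenediamine.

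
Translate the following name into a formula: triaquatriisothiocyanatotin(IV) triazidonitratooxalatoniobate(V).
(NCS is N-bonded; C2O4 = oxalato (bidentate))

Cation [Sn…]: ligand charges -3, Sn(IV) ⇒ ion charge 1+.
Anion [Nb…]: ligand charges -6, Nb(V) ⇒ ion charge 1−.
One 1+ cation balances one 1− anion.

[Sn(H2O)3(NCS)3][Nb(C2O4)(N3)3(NO3)]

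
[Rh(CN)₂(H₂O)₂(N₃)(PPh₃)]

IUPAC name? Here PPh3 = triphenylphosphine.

diaquaazidodicyano(triphenylphosphine)rhodium(III)

There is no counter-ion, so the complex is neutral overall.
Ligand charges: 2×aqua (neutral), 2×cyano (-1 each), 1×azido (-1 each), 1×triphenylphosphine (neutral); total -3. So Rh + (-3) = 0, giving Rh = +3.
Ligands are named alphabetically: aqua before azido before cyano before triphenylphosphine.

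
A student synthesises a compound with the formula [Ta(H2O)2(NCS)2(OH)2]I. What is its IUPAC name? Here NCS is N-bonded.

The 1 iodide counter-ion carries a total charge of -1, so each complex ion is 1+.
Ligand charges: 2×aqua (neutral), 2×hydroxo (-1 each), 2×isothiocyanato (-1 each); total -4. So Ta + (-4) = 1+, giving Ta = +5.
Ligands are named alphabetically: aqua before hydroxo before isothiocyanato.

diaquadihydroxodiisothiocyanatotantalum(V) iodide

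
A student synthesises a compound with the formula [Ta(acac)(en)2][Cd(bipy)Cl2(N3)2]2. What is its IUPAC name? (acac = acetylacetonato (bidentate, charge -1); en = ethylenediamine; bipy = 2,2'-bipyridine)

Both ions are complex: the cation is named first with the plain metal name, the anion second with the -ate form; each ion's ligands are alphabetised independently.
Cadmium is always +2 in its complexes; the anion's ligand charges sum to -4, so the complex anion is 2−.
With 2 anions per cation, the cation must be 2×2 = 4+.
Cation: ligand charges sum to -1; for the ion to be 4+, Ta = +5.

(acetylacetonato)bis(ethylenediamine)tantalum(V) diazido(2,2'-bipyridine)dichlorocadmate(II)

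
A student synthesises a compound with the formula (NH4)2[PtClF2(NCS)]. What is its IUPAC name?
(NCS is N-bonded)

ammonium chlorodifluoroisothiocyanatoplatinate(II)

The 2 ammonium counter-ions carry a total charge of +2, so each complex ion is 2−.
Ligand charges: 1×isothiocyanato (-1 each), 1×chloro (-1 each), 2×fluoro (-1 each); total -4. So Pt + (-4) = 2−, giving Pt = +2.
The complex ion is anionic, so platinum takes the -ate form platinate(II).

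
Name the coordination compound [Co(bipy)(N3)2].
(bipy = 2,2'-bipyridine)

diazido(2,2'-bipyridine)cobalt(II)

There is no counter-ion, so the complex is neutral overall.
Ligand charges: 1×2,2'-bipyridine (neutral), 2×azido (-1 each); total -2. So Co + (-2) = 0, giving Co = +2.
Ligands are named alphabetically: azido before bipyridine.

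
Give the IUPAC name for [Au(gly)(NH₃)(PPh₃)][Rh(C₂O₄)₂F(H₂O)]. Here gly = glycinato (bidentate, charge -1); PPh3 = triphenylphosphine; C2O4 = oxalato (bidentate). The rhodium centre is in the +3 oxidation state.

Both ions are complex: the cation is named first with the plain metal name, the anion second with the -ate form; each ion's ligands are alphabetised independently.
Rh is given as +3; the anion's ligand charges sum to -5, so the complex anion is 2−.
A 1:1 salt means the cation carries the equal and opposite charge, 2+.
Cation: ligand charges sum to -1; for the ion to be 2+, Au = +3.

ammine(glycinato)(triphenylphosphine)gold(III) aquafluorodioxalatorhodate(III)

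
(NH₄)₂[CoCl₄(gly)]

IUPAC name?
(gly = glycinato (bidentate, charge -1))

ammonium tetrachloro(glycinato)cobaltate(III)

The 2 ammonium counter-ions carry a total charge of +2, so each complex ion is 2−.
Ligand charges: 1×glycinato (-1 each), 4×chloro (-1 each); total -5. So Co + (-5) = 2−, giving Co = +3.
The complex ion is anionic, so cobalt takes the -ate form cobaltate(III).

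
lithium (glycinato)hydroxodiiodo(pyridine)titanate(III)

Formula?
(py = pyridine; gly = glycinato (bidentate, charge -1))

Ligands: 1 pyridine (py, neutral), 1 glycinato (gly, -1), 2 iodo (I, -1), 1 hydroxo (OH, -1). Ligand charge sum = -4.
With Ti in oxidation state +3, the complex ion is [Ti...]^1−.
Charge balance with lithium (+1) requires 1 complex ion per 1 lithium.

Li[Ti(gly)I2(OH)(py)]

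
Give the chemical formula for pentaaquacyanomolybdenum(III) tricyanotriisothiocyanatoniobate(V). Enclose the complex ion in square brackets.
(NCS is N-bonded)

[Mo(CN)(H2O)5][Nb(CN)3(NCS)3]2

Cation [Mo…]: ligand charges -1, Mo(III) ⇒ ion charge 2+.
Anion [Nb…]: ligand charges -6, Nb(V) ⇒ ion charge 1−.
One 2+ cation requires 2 of the 1− anion.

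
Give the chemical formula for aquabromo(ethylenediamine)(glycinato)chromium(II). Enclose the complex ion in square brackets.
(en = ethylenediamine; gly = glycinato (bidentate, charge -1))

[CrBr(en)(gly)(H2O)]

Ligands: 1 ethylenediamine (en, neutral), 1 bromo (Br, -1), 1 aqua (H2O, neutral), 1 glycinato (gly, -1). Ligand charge sum = -2.
With Cr in oxidation state +2, the complex ion is [Cr...].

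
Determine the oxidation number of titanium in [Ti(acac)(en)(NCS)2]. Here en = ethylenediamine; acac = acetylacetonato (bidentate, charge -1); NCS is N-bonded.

No counter-ion: the bracketed complex is neutral.
Ligand charges: 1×en neutral; 1×acac = -1; 2×NCS = -2; sum -3.
Ti + (-3) = 0 ⇒ Ti is +3.

+3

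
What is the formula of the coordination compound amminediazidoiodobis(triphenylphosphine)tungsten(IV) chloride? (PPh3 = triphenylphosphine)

[WI(N3)2(NH3)(PPh3)2]Cl

Ligands: 2 triphenylphosphine (PPh3, neutral), 1 iodo (I, -1), 1 ammine (NH3, neutral), 2 azido (N3, -1). Ligand charge sum = -3.
With W in oxidation state +4, the complex ion is [W...]^1+.
Charge balance with chloride (-1) requires 1 complex ion per 1 chloride.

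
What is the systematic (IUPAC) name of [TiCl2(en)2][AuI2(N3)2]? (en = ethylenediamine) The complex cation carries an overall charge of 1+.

The complex cation is given as 1+; its ligand charges sum to -2, so Ti = +3.
A 1:1 salt means the anion carries the equal and opposite charge, 1−.
Anion: ligand charges sum to -4; for the ion to be 1−, Au = +3.

dichlorobis(ethylenediamine)titanium(III) diazidodiiodoaurate(III)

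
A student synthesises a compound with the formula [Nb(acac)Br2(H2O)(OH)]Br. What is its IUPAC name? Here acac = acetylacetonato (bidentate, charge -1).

(acetylacetonato)aquadibromohydroxoniobium(V) bromide

The 1 bromide counter-ion carries a total charge of -1, so each complex ion is 1+.
Ligand charges: 1×hydroxo (-1 each), 1×aqua (neutral), 2×bromo (-1 each), 1×acetylacetonato (-1 each); total -4. So Nb + (-4) = 1+, giving Nb = +5.
Ligands are named alphabetically: acetylacetonato before aqua before bromo before hydroxo.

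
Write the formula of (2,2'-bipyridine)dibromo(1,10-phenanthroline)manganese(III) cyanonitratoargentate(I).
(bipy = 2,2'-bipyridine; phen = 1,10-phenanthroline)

[Mn(bipy)Br2(phen)][Ag(CN)(NO3)]

Cation [Mn…]: ligand charges -2, Mn(III) ⇒ ion charge 1+.
Anion [Ag…]: ligand charges -2, Ag(I) ⇒ ion charge 1−.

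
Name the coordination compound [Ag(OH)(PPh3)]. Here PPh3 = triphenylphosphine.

There is no counter-ion, so the complex is neutral overall.
Ligand charges: 1×triphenylphosphine (neutral), 1×hydroxo (-1 each); total -1. So Ag + (-1) = 0, giving Ag = +1.
Ligands are named alphabetically: hydroxo before triphenylphosphine.

hydroxo(triphenylphosphine)silver(I)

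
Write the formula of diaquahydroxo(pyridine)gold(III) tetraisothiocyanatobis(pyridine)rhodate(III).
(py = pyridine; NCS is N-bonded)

Cation [Au…]: ligand charges -1, Au(III) ⇒ ion charge 2+.
Anion [Rh…]: ligand charges -4, Rh(III) ⇒ ion charge 1−.

[Au(H2O)2(OH)(py)][Rh(NCS)4(py)2]2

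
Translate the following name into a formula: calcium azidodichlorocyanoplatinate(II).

Ca[PtCl2(CN)(N3)]

Ligands: 2 chloro (Cl, -1), 1 azido (N3, -1), 1 cyano (CN, -1). Ligand charge sum = -4.
With Pt in oxidation state +2, the complex ion is [Pt...]^2−.
Charge balance with calcium (+2) requires 1 complex ion per 1 calcium.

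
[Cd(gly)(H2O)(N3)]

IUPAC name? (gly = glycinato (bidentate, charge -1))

There is no counter-ion, so the complex is neutral overall.
Ligand charges: 1×aqua (neutral), 1×azido (-1 each), 1×glycinato (-1 each); total -2. So Cd + (-2) = 0, giving Cd = +2.
Ligands are named alphabetically: aqua before azido before glycinato.

aquaazido(glycinato)cadmium(II)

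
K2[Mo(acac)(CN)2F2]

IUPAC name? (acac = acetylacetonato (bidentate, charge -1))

The 2 potassium counter-ions carry a total charge of +2, so each complex ion is 2−.
Ligand charges: 2×cyano (-1 each), 1×acetylacetonato (-1 each), 2×fluoro (-1 each); total -5. So Mo + (-5) = 2−, giving Mo = +3.
Ligands are named alphabetically: acetylacetonato before cyano before fluoro.
The complex ion is anionic, so molybdenum takes the -ate form molybdate(III).

potassium (acetylacetonato)dicyanodifluoromolybdate(III)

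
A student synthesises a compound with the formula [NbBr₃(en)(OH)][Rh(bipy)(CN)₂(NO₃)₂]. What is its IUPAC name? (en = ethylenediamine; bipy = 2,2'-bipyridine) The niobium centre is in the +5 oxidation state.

tribromo(ethylenediamine)hydroxoniobium(V) (2,2'-bipyridine)dicyanodinitratorhodate(III)

Nb is given as +5; the cation's ligand charges sum to -4, so the complex cation is 1+.
A 1:1 salt means the anion carries the equal and opposite charge, 1−.
Anion: ligand charges sum to -4; for the ion to be 1−, Rh = +3.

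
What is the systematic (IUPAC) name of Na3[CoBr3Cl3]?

The 3 sodium counter-ions carry a total charge of +3, so each complex ion is 3−.
Ligand charges: 3×chloro (-1 each), 3×bromo (-1 each); total -6. So Co + (-6) = 3−, giving Co = +3.
Ligands are named alphabetically: bromo before chloro.
The complex ion is anionic, so cobalt takes the -ate form cobaltate(III).

sodium tribromotrichlorocobaltate(III)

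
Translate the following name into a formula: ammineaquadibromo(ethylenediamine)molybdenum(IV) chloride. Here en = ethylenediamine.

Ligands: 2 bromo (Br, -1), 1 ethylenediamine (en, neutral), 1 ammine (NH3, neutral), 1 aqua (H2O, neutral). Ligand charge sum = -2.
Charge balance with chloride (-1) requires 1 complex ion per 2 chloride.

[MoBr2(en)(H2O)(NH3)]Cl2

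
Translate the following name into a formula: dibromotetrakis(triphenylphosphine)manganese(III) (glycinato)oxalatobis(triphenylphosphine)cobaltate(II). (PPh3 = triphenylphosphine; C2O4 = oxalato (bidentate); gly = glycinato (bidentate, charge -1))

[MnBr2(PPh3)4][Co(C2O4)(gly)(PPh3)2]

Cation [Mn…]: ligand charges -2, Mn(III) ⇒ ion charge 1+.
Anion [Co…]: ligand charges -3, Co(II) ⇒ ion charge 1−.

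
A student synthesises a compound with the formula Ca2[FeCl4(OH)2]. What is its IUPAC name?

The 2 calcium counter-ions carry a total charge of +4, so each complex ion is 4−.
Ligand charges: 2×hydroxo (-1 each), 4×chloro (-1 each); total -6. So Fe + (-6) = 4−, giving Fe = +2.
Ligands are named alphabetically: chloro before hydroxo.
The complex ion is anionic, so iron takes the -ate form ferrate(II).

calcium tetrachlorodihydroxoferrate(II)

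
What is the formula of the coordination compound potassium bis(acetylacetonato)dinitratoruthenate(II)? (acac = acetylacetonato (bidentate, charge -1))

Ligands: 2 acetylacetonato (acac, -1), 2 nitrato (NO3, -1). Ligand charge sum = -4.
With Ru in oxidation state +2, the complex ion is [Ru...]^2−.
Charge balance with potassium (+1) requires 1 complex ion per 2 potassium.

K2[Ru(acac)2(NO3)2]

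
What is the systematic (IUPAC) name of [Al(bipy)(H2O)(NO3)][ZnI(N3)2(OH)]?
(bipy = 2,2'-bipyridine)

aqua(2,2'-bipyridine)nitratoaluminium(III) diazidohydroxoiodozincate(II)

Both ions are complex: the cation is named first with the plain metal name, the anion second with the -ate form; each ion's ligands are alphabetised independently.
Zinc is always +2 in its complexes; the anion's ligand charges sum to -4, so the complex anion is 2−.
A 1:1 salt means the cation carries the equal and opposite charge, 2+.
Cation: ligand charges sum to -1; for the ion to be 2+, Al = +3.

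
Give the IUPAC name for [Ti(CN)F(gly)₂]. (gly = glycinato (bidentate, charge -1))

cyanofluorobis(glycinato)titanium(IV)

There is no counter-ion, so the complex is neutral overall.
Ligand charges: 1×fluoro (-1 each), 1×cyano (-1 each), 2×glycinato (-1 each); total -4. So Ti + (-4) = 0, giving Ti = +4.
Ligands are named alphabetically: cyano before fluoro before glycinato.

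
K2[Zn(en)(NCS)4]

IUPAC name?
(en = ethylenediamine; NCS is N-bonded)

The 2 potassium counter-ions carry a total charge of +2, so each complex ion is 2−.
Ligand charges: 1×ethylenediamine (neutral), 4×isothiocyanato (-1 each); total -4. So Zn + (-4) = 2−, giving Zn = +2.
Ligands are named alphabetically: ethylenediamine before isothiocyanato.
The complex ion is anionic, so zinc takes the -ate form zincate(II).

potassium (ethylenediamine)tetraisothiocyanatozincate(II)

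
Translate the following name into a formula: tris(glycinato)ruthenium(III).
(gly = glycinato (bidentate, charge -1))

Ligands: 3 glycinato (gly, -1). Ligand charge sum = -3.
With Ru in oxidation state +3, the complex ion is [Ru...].

[Ru(gly)3]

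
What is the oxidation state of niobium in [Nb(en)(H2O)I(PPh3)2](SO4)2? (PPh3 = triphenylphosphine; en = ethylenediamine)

2 sulfate outside the brackets (-2 each) → the complex ion is 4+.
Ligand charges: 2×PPh3 neutral; 1×I = -1; 1×H2O neutral; 1×en neutral; sum -1.
Nb + (-1) = 4+ ⇒ Nb is +5.

+5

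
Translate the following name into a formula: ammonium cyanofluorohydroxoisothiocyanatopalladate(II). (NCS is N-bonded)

Ligands: 1 hydroxo (OH, -1), 1 fluoro (F, -1), 1 isothiocyanato (NCS, -1), 1 cyano (CN, -1). Ligand charge sum = -4.
Charge balance with ammonium (+1) requires 1 complex ion per 2 ammonium.

(NH4)2[Pd(CN)F(NCS)(OH)]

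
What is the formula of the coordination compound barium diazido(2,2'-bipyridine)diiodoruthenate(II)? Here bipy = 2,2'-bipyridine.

Ligands: 2 azido (N3, -1), 1 2,2'-bipyridine (bipy, neutral), 2 iodo (I, -1). Ligand charge sum = -4.
Charge balance with barium (+2) requires 1 complex ion per 1 barium.

Ba[Ru(bipy)I2(N3)2]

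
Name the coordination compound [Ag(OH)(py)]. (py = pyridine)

There is no counter-ion, so the complex is neutral overall.
Ligand charges: 1×hydroxo (-1 each), 1×pyridine (neutral); total -1. So Ag + (-1) = 0, giving Ag = +1.
Ligands are named alphabetically: hydroxo before pyridine.

hydroxo(pyridine)silver(I)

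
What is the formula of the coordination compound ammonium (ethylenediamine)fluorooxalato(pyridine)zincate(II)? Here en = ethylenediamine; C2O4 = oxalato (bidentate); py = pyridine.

Ligands: 1 ethylenediamine (en, neutral), 1 oxalato (C2O4, -2), 1 fluoro (F, -1), 1 pyridine (py, neutral). Ligand charge sum = -3.
With Zn in oxidation state +2, the complex ion is [Zn...]^1−.
Charge balance with ammonium (+1) requires 1 complex ion per 1 ammonium.

NH4[Zn(C2O4)(en)F(py)]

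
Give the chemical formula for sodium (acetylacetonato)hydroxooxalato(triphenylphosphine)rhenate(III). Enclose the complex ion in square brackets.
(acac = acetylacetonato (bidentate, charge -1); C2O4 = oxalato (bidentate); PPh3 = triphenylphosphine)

Na[Re(acac)(C2O4)(OH)(PPh3)]

Ligands: 1 acetylacetonato (acac, -1), 1 oxalato (C2O4, -2), 1 triphenylphosphine (PPh3, neutral), 1 hydroxo (OH, -1). Ligand charge sum = -4.
Charge balance with sodium (+1) requires 1 complex ion per 1 sodium.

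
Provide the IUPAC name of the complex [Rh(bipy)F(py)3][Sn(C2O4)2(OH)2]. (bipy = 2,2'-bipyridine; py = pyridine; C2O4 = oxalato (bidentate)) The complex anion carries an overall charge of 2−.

Both ions are complex: the cation is named first with the plain metal name, the anion second with the -ate form; each ion's ligands are alphabetised independently.
The complex anion is given as 2−; its ligand charges sum to -6, so Sn = +4.
A 1:1 salt means the cation carries the equal and opposite charge, 2+.
Cation: ligand charges sum to -1; for the ion to be 2+, Rh = +3.

(2,2'-bipyridine)fluorotris(pyridine)rhodium(III) dihydroxodioxalatostannate(IV)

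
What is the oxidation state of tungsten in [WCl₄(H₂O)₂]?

No counter-ion: the bracketed complex is neutral.
Ligand charges: 2×H2O neutral; 4×Cl = -4; sum -4.
W + (-4) = 0 ⇒ W is +4.

+4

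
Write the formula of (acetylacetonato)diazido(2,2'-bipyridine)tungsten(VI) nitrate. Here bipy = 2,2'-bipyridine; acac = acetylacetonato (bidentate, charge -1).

Ligands: 1 2,2'-bipyridine (bipy, neutral), 2 azido (N3, -1), 1 acetylacetonato (acac, -1). Ligand charge sum = -3.
With W in oxidation state +6, the complex ion is [W...]^3+.
Charge balance with nitrate (-1) requires 1 complex ion per 3 nitrate.

[W(acac)(bipy)(N3)2](NO3)3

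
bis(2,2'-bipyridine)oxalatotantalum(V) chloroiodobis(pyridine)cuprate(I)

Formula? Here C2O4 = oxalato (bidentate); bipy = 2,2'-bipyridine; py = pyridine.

Cation [Ta…]: ligand charges -2, Ta(V) ⇒ ion charge 3+.
Anion [Cu…]: ligand charges -2, Cu(I) ⇒ ion charge 1−.

[Ta(bipy)2(C2O4)][CuClI(py)2]3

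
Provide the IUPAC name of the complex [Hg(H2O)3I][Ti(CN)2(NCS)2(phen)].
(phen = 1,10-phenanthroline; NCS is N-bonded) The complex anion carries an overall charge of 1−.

triaquaiodomercury(II) dicyanodiisothiocyanato(1,10-phenanthroline)titanate(III)

Both ions are complex: the cation is named first with the plain metal name, the anion second with the -ate form; each ion's ligands are alphabetised independently.
The complex anion is given as 1−; its ligand charges sum to -4, so Ti = +3.
A 1:1 salt means the cation carries the equal and opposite charge, 1+.
Cation: ligand charges sum to -1; for the ion to be 1+, Hg = +2.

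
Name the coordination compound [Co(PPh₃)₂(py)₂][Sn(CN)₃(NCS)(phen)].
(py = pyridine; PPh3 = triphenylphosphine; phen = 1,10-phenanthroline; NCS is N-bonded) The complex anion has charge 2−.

Both ions are complex: the cation is named first with the plain metal name, the anion second with the -ate form; each ion's ligands are alphabetised independently.
The complex anion is given as 2−; its ligand charges sum to -4, so Sn = +2.
A 1:1 salt means the cation carries the equal and opposite charge, 2+.
Cation: ligand charges sum to 0; for the ion to be 2+, Co = +2.

bis(pyridine)bis(triphenylphosphine)cobalt(II) tricyanoisothiocyanato(1,10-phenanthroline)stannate(II)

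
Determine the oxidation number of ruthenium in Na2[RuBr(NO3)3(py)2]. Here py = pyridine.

2 sodium outside the brackets (+1 each) → the complex ion is 2−.
Ligand charges: 2×py neutral; 1×Br = -1; 3×NO3 = -3; sum -4.
Ru + (-4) = 2− ⇒ Ru is +2.

+2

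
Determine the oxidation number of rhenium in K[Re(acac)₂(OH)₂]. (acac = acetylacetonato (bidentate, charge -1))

+3

1 potassium outside the brackets (+1 each) → the complex ion is 1−.
Ligand charges: 2×OH = -2; 2×acac = -2; sum -4.
Re + (-4) = 1− ⇒ Re is +3.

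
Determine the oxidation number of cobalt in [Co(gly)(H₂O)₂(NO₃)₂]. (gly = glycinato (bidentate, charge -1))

+3

No counter-ion: the bracketed complex is neutral.
Ligand charges: 2×H2O neutral; 2×NO3 = -2; 1×gly = -1; sum -3.
Co + (-3) = 0 ⇒ Co is +3.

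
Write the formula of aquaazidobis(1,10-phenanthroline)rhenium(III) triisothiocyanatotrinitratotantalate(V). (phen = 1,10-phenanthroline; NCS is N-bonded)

[Re(H2O)(N3)(phen)2][Ta(NCS)3(NO3)3]2

Cation [Re…]: ligand charges -1, Re(III) ⇒ ion charge 2+.
Anion [Ta…]: ligand charges -6, Ta(V) ⇒ ion charge 1−.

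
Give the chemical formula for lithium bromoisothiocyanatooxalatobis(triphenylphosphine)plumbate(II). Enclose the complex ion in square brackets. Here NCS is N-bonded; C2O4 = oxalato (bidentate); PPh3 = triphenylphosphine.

Ligands: 1 isothiocyanato (NCS, -1), 1 bromo (Br, -1), 1 oxalato (C2O4, -2), 2 triphenylphosphine (PPh3, neutral). Ligand charge sum = -4.
Charge balance with lithium (+1) requires 1 complex ion per 2 lithium.

Li2[PbBr(C2O4)(NCS)(PPh3)2]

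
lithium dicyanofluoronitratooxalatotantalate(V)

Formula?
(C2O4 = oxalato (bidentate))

Ligands: 1 fluoro (F, -1), 1 oxalato (C2O4, -2), 1 nitrato (NO3, -1), 2 cyano (CN, -1). Ligand charge sum = -6.
With Ta in oxidation state +5, the complex ion is [Ta...]^1−.
Charge balance with lithium (+1) requires 1 complex ion per 1 lithium.

Li[Ta(C2O4)(CN)2F(NO3)]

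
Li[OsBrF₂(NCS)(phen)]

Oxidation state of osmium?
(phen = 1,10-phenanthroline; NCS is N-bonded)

+3

1 lithium outside the brackets (+1 each) → the complex ion is 1−.
Ligand charges: 1×phen neutral; 1×NCS = -1; 1×Br = -1; 2×F = -2; sum -4.
Os + (-4) = 1− ⇒ Os is +3.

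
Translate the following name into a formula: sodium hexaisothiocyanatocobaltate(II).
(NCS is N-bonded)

Na4[Co(NCS)6]

Ligands: 6 isothiocyanato (NCS, -1). Ligand charge sum = -6.
Charge balance with sodium (+1) requires 1 complex ion per 4 sodium.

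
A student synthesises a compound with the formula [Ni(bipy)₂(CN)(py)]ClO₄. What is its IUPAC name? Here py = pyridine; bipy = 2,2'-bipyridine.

bis(2,2'-bipyridine)cyano(pyridine)nickel(II) perchlorate

The 1 perchlorate counter-ion carries a total charge of -1, so each complex ion is 1+.
Ligand charges: 1×pyridine (neutral), 1×cyano (-1 each), 2×2,2'-bipyridine (neutral); total -1. So Ni + (-1) = 1+, giving Ni = +2.
Ligands are named alphabetically: bipyridine before cyano before pyridine.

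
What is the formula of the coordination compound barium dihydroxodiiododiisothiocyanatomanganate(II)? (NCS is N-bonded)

Ba2[MnI2(NCS)2(OH)2]

Ligands: 2 iodo (I, -1), 2 hydroxo (OH, -1), 2 isothiocyanato (NCS, -1). Ligand charge sum = -6.
Charge balance with barium (+2) requires 1 complex ion per 2 barium.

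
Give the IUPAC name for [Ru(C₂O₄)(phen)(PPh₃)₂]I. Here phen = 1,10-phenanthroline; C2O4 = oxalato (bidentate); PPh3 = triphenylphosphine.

oxalato(1,10-phenanthroline)bis(triphenylphosphine)ruthenium(III) iodide

The 1 iodide counter-ion carries a total charge of -1, so each complex ion is 1+.
Ligand charges: 1×1,10-phenanthroline (neutral), 1×oxalato (-2 each), 2×triphenylphosphine (neutral); total -2. So Ru + (-2) = 1+, giving Ru = +3.
Ligands are named alphabetically: oxalato before phenanthroline before triphenylphosphine.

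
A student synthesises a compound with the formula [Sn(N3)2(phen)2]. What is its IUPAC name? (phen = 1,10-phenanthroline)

diazidobis(1,10-phenanthroline)tin(II)

There is no counter-ion, so the complex is neutral overall.
Ligand charges: 2×1,10-phenanthroline (neutral), 2×azido (-1 each); total -2. So Sn + (-2) = 0, giving Sn = +2.
Ligands are named alphabetically: azido before phenanthroline.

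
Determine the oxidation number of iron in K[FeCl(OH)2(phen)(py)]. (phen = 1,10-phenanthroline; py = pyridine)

+2

1 potassium outside the brackets (+1 each) → the complex ion is 1−.
Ligand charges: 1×phen neutral; 2×OH = -2; 1×Cl = -1; 1×py neutral; sum -3.
Fe + (-3) = 1− ⇒ Fe is +2.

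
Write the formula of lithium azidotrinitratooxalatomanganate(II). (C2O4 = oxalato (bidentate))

Li4[Mn(C2O4)(N3)(NO3)3]

Ligands: 3 nitrato (NO3, -1), 1 oxalato (C2O4, -2), 1 azido (N3, -1). Ligand charge sum = -6.
Charge balance with lithium (+1) requires 1 complex ion per 4 lithium.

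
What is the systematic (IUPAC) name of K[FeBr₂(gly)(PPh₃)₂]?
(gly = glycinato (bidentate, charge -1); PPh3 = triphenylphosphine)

The 1 potassium counter-ion carries a total charge of +1, so each complex ion is 1−.
Ligand charges: 2×bromo (-1 each), 1×glycinato (-1 each), 2×triphenylphosphine (neutral); total -3. So Fe + (-3) = 1−, giving Fe = +2.
The complex ion is anionic, so iron takes the -ate form ferrate(II).

potassium dibromo(glycinato)bis(triphenylphosphine)ferrate(II)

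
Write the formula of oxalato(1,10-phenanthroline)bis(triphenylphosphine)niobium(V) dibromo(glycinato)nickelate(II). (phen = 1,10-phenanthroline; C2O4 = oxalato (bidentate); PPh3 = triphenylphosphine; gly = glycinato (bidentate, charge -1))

[Nb(C2O4)(phen)(PPh3)2][NiBr2(gly)]3

Cation [Nb…]: ligand charges -2, Nb(V) ⇒ ion charge 3+.
Anion [Ni…]: ligand charges -3, Ni(II) ⇒ ion charge 1−.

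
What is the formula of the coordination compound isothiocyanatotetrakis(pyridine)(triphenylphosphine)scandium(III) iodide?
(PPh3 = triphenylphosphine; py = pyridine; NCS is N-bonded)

[Sc(NCS)(PPh3)(py)4]I2

Ligands: 1 triphenylphosphine (PPh3, neutral), 4 pyridine (py, neutral), 1 isothiocyanato (NCS, -1). Ligand charge sum = -1.
With Sc in oxidation state +3, the complex ion is [Sc...]^2+.
Charge balance with iodide (-1) requires 1 complex ion per 2 iodide.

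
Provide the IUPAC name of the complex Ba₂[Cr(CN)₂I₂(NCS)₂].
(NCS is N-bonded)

barium dicyanodiiododiisothiocyanatochromate(II)

The 2 barium counter-ions carry a total charge of +4, so each complex ion is 4−.
Ligand charges: 2×cyano (-1 each), 2×iodo (-1 each), 2×isothiocyanato (-1 each); total -6. So Cr + (-6) = 4−, giving Cr = +2.
The complex ion is anionic, so chromium takes the -ate form chromate(II).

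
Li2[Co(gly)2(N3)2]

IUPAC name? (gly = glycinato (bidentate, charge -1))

The 2 lithium counter-ions carry a total charge of +2, so each complex ion is 2−.
Ligand charges: 2×azido (-1 each), 2×glycinato (-1 each); total -4. So Co + (-4) = 2−, giving Co = +2.
The complex ion is anionic, so cobalt takes the -ate form cobaltate(II).

lithium diazidobis(glycinato)cobaltate(II)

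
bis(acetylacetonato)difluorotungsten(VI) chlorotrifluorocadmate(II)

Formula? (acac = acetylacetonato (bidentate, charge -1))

[W(acac)2F2][CdClF3]

Cation [W…]: ligand charges -4, W(VI) ⇒ ion charge 2+.
Anion [Cd…]: ligand charges -4, Cd(II) ⇒ ion charge 2−.
One 2+ cation balances one 2− anion.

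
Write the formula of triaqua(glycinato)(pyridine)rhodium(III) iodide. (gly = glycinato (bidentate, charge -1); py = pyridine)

Ligands: 1 glycinato (gly, -1), 1 pyridine (py, neutral), 3 aqua (H2O, neutral). Ligand charge sum = -1.
With Rh in oxidation state +3, the complex ion is [Rh...]^2+.
Charge balance with iodide (-1) requires 1 complex ion per 2 iodide.

[Rh(gly)(H2O)3(py)]I2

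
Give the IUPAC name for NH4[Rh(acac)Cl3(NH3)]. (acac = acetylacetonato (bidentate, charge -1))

The 1 ammonium counter-ion carries a total charge of +1, so each complex ion is 1−.
Ligand charges: 1×ammine (neutral), 1×acetylacetonato (-1 each), 3×chloro (-1 each); total -4. So Rh + (-4) = 1−, giving Rh = +3.
The complex ion is anionic, so rhodium takes the -ate form rhodate(III).

ammonium (acetylacetonato)amminetrichlororhodate(III)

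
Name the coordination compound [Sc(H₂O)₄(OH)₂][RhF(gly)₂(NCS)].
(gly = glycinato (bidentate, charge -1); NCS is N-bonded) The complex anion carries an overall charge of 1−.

The complex anion is given as 1−; its ligand charges sum to -4, so Rh = +3.
A 1:1 salt means the cation carries the equal and opposite charge, 1+.
Cation: ligand charges sum to -2; for the ion to be 1+, Sc = +3.

tetraaquadihydroxoscandium(III) fluorobis(glycinato)isothiocyanatorhodate(III)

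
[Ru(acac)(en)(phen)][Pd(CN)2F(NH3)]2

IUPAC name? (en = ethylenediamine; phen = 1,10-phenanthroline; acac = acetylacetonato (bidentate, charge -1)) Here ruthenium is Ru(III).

(acetylacetonato)(ethylenediamine)(1,10-phenanthroline)ruthenium(III) amminedicyanofluoropalladate(II)

Both ions are complex: the cation is named first with the plain metal name, the anion second with the -ate form; each ion's ligands are alphabetised independently.
Ru is given as +3; the cation's ligand charges sum to -1, so the complex cation is 2+.
With 2 anions per cation, each anion must be 2/2 = 1−.
Anion: ligand charges sum to -3; for the ion to be 1−, Pd = +2.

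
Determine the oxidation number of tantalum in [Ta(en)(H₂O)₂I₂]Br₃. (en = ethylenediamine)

+5

3 bromide outside the brackets (-1 each) → the complex ion is 3+.
Ligand charges: 1×en neutral; 2×H2O neutral; 2×I = -2; sum -2.
Ta + (-2) = 3+ ⇒ Ta is +5.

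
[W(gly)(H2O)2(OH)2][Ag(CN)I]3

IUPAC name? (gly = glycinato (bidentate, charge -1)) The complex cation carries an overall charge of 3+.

Both ions are complex: the cation is named first with the plain metal name, the anion second with the -ate form; each ion's ligands are alphabetised independently.
The complex cation is given as 3+; its ligand charges sum to -3, so W = +6.
With 3 anions per cation, each anion must be 3/3 = 1−.
Anion: ligand charges sum to -2; for the ion to be 1−, Ag = +1.

diaqua(glycinato)dihydroxotungsten(VI) cyanoiodoargentate(I)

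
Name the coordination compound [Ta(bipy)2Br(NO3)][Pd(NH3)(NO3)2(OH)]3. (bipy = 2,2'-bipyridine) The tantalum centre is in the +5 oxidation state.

bis(2,2'-bipyridine)bromonitratotantalum(V) amminehydroxodinitratopalladate(II)

Ta is given as +5; the cation's ligand charges sum to -2, so the complex cation is 3+.
With 3 anions per cation, each anion must be 3/3 = 1−.
Anion: ligand charges sum to -3; for the ion to be 1−, Pd = +2.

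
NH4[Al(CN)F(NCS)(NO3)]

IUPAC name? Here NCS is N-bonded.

The 1 ammonium counter-ion carries a total charge of +1, so each complex ion is 1−.
Ligand charges: 1×nitrato (-1 each), 1×cyano (-1 each), 1×isothiocyanato (-1 each), 1×fluoro (-1 each); total -4. So Al + (-4) = 1−, giving Al = +3.
Ligands are named alphabetically: cyano before fluoro before isothiocyanato before nitrato.
The complex ion is anionic, so aluminium takes the -ate form aluminate(III).

ammonium cyanofluoroisothiocyanatonitratoaluminate(III)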